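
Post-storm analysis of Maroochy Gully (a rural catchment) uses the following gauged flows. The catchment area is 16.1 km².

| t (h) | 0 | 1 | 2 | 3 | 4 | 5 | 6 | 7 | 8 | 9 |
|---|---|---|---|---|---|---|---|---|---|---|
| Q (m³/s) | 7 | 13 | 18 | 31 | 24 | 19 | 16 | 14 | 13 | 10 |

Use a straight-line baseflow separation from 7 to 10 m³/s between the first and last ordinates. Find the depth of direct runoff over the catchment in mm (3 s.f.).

Direct runoff: 0.00, 5.67, 10.33, 23.00, 15.67, 10.33, 7.00, 4.67, 3.33, 0.00 m³/s; ΣQ_DR = 80.00 m³/s.
V = ΣQ_DR · Δt = 80.00 × 3600 s = 2.880 × 10^5 m³.
Over A = 16.1 km², depth = V / A = 17.9 mm.

d ≈ 17.9 mm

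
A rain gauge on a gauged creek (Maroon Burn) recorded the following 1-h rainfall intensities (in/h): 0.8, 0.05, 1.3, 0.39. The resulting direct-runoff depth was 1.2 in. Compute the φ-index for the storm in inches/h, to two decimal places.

φ ≈ 0.45 in/h

Only the 2 blocks with intensity above φ contribute runoff: 0.8, 1.3 in/h.
Σ(I−φ)·Δt = d  ⇒  (0.8+1.3 − 2φ)·1 = 1.2
φ = (2.100 − 1.2/1) / 2 = 0.45 in/h.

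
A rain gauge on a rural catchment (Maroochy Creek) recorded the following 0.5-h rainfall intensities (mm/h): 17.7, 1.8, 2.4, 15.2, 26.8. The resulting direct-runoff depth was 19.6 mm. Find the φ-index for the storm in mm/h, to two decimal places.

Only the 3 blocks with intensity above φ contribute runoff: 17.7, 15.2, 26.8 mm/h.
Σ(I−φ)·Δt = d  ⇒  (17.7+15.2+26.8 − 3φ)·0.5 = 19.6
φ = (59.70 − 19.6/0.5) / 3 = 6.83 mm/h.

φ ≈ 6.83 mm/h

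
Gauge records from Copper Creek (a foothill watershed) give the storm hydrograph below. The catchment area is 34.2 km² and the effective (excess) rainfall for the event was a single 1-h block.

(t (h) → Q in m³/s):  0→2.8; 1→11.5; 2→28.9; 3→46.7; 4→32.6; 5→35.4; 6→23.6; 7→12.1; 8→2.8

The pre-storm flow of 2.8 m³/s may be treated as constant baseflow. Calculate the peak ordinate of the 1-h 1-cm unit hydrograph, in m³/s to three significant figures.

Direct runoff: 0.0, 8.7, 26.1, 43.9, 29.8, 32.6, 20.8, 9.3, 0.0 m³/s; ΣQ_DR = 171.2 m³/s, peak = 43.9 m³/s.
Runoff depth d = ΣQ_DR·Δt / A = 171.2 × 3600 / (34.2 km²) = 18.02 mm.
The 1-cm UH is the DRH scaled by (10 mm)/d, so U_p = 43.9 × 10/18.02 = 24.4 m³/s.

U_p ≈ 24.4 m³/s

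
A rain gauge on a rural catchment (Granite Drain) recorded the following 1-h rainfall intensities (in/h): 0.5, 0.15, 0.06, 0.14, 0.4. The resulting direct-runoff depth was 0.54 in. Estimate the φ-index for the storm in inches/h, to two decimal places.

Only the 2 blocks with intensity above φ contribute runoff: 0.5, 0.4 in/h.
Σ(I−φ)·Δt = d  ⇒  (0.5+0.4 − 2φ)·1 = 0.54
φ = (0.9000 − 0.54/1) / 2 = 0.18 in/h.

φ ≈ 0.18 in/h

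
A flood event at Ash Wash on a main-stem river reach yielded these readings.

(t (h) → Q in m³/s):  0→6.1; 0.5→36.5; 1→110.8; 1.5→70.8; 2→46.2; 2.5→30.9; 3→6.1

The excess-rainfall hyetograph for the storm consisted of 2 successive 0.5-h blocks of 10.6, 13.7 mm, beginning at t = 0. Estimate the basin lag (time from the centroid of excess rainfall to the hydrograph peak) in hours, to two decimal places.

Centroid of excess rainfall: t_c = Σ P_i·t̄_i / ΣP_i = 0.5319 h (block centres at 0.25, 0.75 h).
Hydrograph peak occurs at t = 1 h, so basin lag t_L = 1 − 0.5319 = 0.47 h.

t_L ≈ 0.47 h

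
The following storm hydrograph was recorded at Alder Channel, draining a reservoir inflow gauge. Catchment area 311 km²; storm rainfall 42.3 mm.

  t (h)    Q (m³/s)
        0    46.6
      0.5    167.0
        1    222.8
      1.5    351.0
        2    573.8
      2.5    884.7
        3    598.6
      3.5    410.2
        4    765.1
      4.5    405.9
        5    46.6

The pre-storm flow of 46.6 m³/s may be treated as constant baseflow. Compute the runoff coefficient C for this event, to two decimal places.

C ≈ 0.54

ΣQ_DR = 3960 m³/s; V = ΣQ_DR·Δt = 7.127 × 10^6 m³.
Runoff depth d = V / A = 22.92 mm.
C = d / P = 22.92 / 42.3 = 0.54.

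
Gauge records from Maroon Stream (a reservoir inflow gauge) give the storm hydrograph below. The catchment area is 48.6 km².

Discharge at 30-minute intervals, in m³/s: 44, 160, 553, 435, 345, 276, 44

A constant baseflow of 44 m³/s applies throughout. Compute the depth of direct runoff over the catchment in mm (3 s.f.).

Direct runoff: 0.0, 116.0, 509.0, 391.0, 301.0, 232.0, 0.0 m³/s; ΣQ_DR = 1549 m³/s.
V = ΣQ_DR · Δt = 1549 × 1800 s = 2.788 × 10^6 m³.
Over A = 48.6 km², depth = V / A = 57.4 mm.

d ≈ 57.4 mm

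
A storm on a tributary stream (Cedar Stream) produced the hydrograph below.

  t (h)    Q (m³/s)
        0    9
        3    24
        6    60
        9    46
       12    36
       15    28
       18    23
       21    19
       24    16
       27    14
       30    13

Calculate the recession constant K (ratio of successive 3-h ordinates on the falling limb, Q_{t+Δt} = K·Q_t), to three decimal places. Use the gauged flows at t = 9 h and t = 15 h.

K ≈ 0.780

Using the recession-limb readings at t = 9 h and t = 15 h: Q falls from 46 to 28 m³/s over 2 intervals.
K = (Q₂/Q₁)^(1/2) = (28/46)^(1/2) = 0.780.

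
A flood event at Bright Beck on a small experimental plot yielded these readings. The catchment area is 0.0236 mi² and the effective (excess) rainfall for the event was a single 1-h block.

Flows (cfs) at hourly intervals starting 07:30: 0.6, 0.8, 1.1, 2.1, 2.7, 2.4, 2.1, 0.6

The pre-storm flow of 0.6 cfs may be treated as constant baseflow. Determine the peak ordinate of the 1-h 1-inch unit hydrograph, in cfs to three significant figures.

U_p ≈ 4.21 cfs

Direct runoff: 0.0, 0.2, 0.5, 1.5, 2.1, 1.8, 1.5, 0.0 cfs; ΣQ_DR = 7.600 cfs, peak = 2.1 cfs.
Runoff depth d = ΣQ_DR·Δt / A = 7.600 × 3600 / (0.0236 mi²) = 0.4990 in.
The 1-inch UH is the DRH scaled by (1 in)/d, so U_p = 2.1 × 1/0.4990 = 4.21 cfs.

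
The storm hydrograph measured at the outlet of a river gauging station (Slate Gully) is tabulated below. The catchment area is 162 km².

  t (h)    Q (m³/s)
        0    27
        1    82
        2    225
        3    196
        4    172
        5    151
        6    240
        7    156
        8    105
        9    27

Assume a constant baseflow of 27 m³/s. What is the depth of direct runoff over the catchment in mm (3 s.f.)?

d ≈ 24.7 mm

Direct runoff: 0.0, 55.0, 198.0, 169.0, 145.0, 124.0, 213.0, 129.0, 78.0, 0.0 m³/s; ΣQ_DR = 1111 m³/s.
V = ΣQ_DR · Δt = 1111 × 3600 s = 4.000 × 10^6 m³.
Over A = 162 km², depth = V / A = 24.7 mm.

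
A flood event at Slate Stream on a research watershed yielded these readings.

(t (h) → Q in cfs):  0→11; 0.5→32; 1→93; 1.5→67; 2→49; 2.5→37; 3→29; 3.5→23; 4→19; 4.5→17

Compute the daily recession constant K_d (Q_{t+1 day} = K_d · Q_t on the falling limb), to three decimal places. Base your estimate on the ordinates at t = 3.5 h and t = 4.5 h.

K_d ≈ 0.001

Between t = 3.5 h and t = 4.5 h the flow falls from 23 to 17 cfs over 2×0.5 h = 1 h.
Per-interval ratio K = (17/23)^(1/2) = 0.8597; K_d = K^(24/0.5) = 0.001.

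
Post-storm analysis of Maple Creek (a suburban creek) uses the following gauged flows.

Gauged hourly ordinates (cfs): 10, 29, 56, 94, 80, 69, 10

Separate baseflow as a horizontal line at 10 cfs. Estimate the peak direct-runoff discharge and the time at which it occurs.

Subtracting baseflow gives direct-runoff ordinates: 0.0, 19.0, 46.0, 84.0, 70.0, 59.0, 0.0 cfs.
The maximum is 84.0 cfs, occurring at the reading for t = 3 h.

Q_p = 84.0 cfs at t = 3 h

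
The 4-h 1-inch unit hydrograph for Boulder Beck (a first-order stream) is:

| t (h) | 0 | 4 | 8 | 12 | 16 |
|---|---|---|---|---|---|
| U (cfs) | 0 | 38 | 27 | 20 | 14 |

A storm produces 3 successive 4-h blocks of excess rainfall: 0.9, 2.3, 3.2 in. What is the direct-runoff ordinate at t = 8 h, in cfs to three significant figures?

Q ≈ 112 cfs

By discrete convolution, Q_j = Σ (P_i / 1 in) · U_{j−i}.
At t = 8 h (j=2): Q = (0.9/1)·27 + (2.3/1)·38 + (3.2/1)·0 = 112 cfs.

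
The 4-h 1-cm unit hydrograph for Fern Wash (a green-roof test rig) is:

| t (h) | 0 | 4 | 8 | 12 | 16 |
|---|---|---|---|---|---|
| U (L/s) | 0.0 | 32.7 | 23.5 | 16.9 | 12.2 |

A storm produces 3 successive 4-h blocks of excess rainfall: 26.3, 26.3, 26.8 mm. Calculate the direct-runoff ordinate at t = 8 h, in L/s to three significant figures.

By discrete convolution, Q_j = Σ (P_i / 10 mm) · U_{j−i}.
At t = 8 h (j=2): Q = (26.3/10)·23.5 + (26.3/10)·32.7 + (26.8/10)·0.0 = 148 L/s.

Q ≈ 148 L/s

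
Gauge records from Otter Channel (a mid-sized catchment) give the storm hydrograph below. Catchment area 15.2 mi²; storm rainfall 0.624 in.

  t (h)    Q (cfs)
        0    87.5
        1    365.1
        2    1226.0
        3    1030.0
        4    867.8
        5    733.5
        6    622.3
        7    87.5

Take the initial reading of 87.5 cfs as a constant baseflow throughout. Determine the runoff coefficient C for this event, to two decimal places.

ΣQ_DR = 4320 cfs; V = ΣQ_DR·Δt = 1.555 × 10^7 ft³.
Runoff depth d = V / A = 0.4404 in.
C = d / P = 0.4404 / 0.624 = 0.71.

C ≈ 0.71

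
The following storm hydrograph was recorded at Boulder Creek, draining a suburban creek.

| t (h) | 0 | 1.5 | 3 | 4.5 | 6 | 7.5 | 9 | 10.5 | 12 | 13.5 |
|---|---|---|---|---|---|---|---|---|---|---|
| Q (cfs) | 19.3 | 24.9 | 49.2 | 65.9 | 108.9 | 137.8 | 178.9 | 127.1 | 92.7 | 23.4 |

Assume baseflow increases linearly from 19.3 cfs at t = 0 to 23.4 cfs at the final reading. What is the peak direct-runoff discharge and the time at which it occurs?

Subtracting baseflow gives direct-runoff ordinates: 0.00, 5.14, 28.99, 45.23, 87.78, 116.22, 156.87, 104.61, 69.76, 0.00 cfs.
The maximum is 156.87 cfs, occurring at the reading for t = 9 h.

Q_p = 156.87 cfs at t = 9 h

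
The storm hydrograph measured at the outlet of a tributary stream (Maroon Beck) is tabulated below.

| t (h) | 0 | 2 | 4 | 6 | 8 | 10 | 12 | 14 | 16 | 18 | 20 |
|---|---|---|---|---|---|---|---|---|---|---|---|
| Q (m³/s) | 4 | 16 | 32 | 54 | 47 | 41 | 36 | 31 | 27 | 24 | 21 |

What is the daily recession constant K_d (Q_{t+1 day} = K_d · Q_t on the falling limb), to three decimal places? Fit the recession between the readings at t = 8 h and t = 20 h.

K_d ≈ 0.200

Between t = 8 h and t = 20 h the flow falls from 47 to 21 m³/s over 6×2 h = 12 h.
Per-interval ratio K = (21/47)^(1/6) = 0.8744; K_d = K^(24/2) = 0.200.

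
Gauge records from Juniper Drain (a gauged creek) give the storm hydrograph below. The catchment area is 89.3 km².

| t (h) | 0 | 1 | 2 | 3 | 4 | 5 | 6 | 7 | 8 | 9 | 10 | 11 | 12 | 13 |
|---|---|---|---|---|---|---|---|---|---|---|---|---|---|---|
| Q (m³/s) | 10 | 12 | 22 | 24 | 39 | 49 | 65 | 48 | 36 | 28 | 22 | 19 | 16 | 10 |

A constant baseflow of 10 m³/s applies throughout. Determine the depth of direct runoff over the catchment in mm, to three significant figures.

Direct runoff: 0.0, 2.0, 12.0, 14.0, 29.0, 39.0, 55.0, 38.0, 26.0, 18.0, 12.0, 9.0, 6.0, 0.0 m³/s; ΣQ_DR = 260.0 m³/s.
V = ΣQ_DR · Δt = 260.0 × 3600 s = 9.360 × 10^5 m³.
Over A = 89.3 km², depth = V / A = 10.5 mm.

d ≈ 10.5 mm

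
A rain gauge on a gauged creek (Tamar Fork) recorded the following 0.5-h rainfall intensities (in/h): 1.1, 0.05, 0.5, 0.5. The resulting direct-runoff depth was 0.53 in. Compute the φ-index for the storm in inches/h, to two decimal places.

Only the 3 blocks with intensity above φ contribute runoff: 1.1, 0.5, 0.5 in/h.
Σ(I−φ)·Δt = d  ⇒  (1.1+0.5+0.5 − 3φ)·0.5 = 0.53
φ = (2.100 − 0.53/0.5) / 3 = 0.35 in/h.

φ ≈ 0.35 in/h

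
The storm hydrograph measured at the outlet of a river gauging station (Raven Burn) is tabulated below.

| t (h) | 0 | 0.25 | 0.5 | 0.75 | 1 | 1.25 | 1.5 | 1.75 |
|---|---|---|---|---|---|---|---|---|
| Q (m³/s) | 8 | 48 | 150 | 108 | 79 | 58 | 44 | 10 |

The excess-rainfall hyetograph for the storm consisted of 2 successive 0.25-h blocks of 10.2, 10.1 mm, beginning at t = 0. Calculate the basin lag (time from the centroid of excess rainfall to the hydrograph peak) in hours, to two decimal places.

t_L ≈ 0.25 h

Centroid of excess rainfall: t_c = Σ P_i·t̄_i / ΣP_i = 0.2494 h (block centres at 0.125, 0.375 h).
Hydrograph peak occurs at t = 0.5 h, so basin lag t_L = 0.5 − 0.2494 = 0.25 h.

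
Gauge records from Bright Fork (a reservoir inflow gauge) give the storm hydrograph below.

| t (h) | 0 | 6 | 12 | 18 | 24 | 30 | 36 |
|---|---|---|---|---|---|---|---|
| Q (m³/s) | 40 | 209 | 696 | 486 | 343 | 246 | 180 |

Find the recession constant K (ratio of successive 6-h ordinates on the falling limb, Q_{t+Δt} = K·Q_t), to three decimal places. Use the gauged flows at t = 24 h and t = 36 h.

K ≈ 0.724

Using the recession-limb readings at t = 24 h and t = 36 h: Q falls from 343 to 180 m³/s over 2 intervals.
K = (Q₂/Q₁)^(1/2) = (180/343)^(1/2) = 0.724.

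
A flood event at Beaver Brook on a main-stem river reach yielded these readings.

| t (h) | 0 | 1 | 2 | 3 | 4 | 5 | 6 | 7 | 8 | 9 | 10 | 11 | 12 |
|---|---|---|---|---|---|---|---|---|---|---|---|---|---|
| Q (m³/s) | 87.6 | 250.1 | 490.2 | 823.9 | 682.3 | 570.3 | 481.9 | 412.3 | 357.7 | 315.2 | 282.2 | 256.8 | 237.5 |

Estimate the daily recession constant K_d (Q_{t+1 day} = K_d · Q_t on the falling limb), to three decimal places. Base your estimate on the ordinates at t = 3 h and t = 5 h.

K_d ≈ 0.012

Between t = 3 h and t = 5 h the flow falls from 823.9 to 570.3 m³/s over 2×1 h = 2 h.
Per-interval ratio K = (570.3/823.9)^(1/2) = 0.8320; K_d = K^(24/1) = 0.012.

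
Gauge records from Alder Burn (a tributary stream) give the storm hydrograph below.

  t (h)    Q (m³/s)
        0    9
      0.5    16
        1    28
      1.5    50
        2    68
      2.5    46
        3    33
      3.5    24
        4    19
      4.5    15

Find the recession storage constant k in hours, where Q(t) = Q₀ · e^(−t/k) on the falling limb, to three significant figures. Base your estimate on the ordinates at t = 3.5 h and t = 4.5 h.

k ≈ 2.13 h

On the falling limb, Q drops from 24 to 15 m³/s between t = 3.5 h and t = 4.5 h (Δt = 1 h).
k = −Δt / ln(Q₂/Q₁) = −1 / ln(15/24) = 2.13 h.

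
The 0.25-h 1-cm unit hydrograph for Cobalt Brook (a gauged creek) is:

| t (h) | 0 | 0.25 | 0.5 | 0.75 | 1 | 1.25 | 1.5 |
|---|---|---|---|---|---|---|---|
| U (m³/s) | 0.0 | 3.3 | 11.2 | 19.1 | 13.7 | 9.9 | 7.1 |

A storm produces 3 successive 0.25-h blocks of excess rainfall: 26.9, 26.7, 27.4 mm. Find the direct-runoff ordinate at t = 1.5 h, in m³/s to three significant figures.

By discrete convolution, Q_j = Σ (P_i / 10 mm) · U_{j−i}.
At t = 1.5 h (j=6): Q = (26.9/10)·7.1 + (26.7/10)·9.9 + (27.4/10)·13.7 = 83.1 m³/s.

Q ≈ 83.1 m³/s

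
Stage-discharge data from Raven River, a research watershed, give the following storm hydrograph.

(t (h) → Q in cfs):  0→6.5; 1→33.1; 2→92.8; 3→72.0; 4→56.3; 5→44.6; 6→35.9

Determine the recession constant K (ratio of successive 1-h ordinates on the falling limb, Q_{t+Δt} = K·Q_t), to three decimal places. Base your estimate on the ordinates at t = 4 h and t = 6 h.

K ≈ 0.799

Using the recession-limb readings at t = 4 h and t = 6 h: Q falls from 56.3 to 35.9 cfs over 2 intervals.
K = (Q₂/Q₁)^(1/2) = (35.9/56.3)^(1/2) = 0.799.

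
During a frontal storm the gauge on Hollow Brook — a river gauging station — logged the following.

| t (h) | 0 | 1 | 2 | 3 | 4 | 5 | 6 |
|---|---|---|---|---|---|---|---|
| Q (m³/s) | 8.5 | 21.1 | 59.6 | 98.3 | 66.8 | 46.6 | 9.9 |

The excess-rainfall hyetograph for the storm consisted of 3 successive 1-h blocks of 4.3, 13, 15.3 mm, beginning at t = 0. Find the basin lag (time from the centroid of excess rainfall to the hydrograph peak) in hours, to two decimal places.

Centroid of excess rainfall: t_c = Σ P_i·t̄_i / ΣP_i = 1.8374 h (block centres at 0.5, 1.5, 2.5 h).
Hydrograph peak occurs at t = 3 h, so basin lag t_L = 3 − 1.8374 = 1.16 h.

t_L ≈ 1.16 h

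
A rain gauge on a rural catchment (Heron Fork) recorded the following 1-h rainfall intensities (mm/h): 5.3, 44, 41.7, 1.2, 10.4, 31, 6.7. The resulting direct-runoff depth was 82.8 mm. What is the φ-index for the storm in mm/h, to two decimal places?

Only the 3 blocks with intensity above φ contribute runoff: 44, 41.7, 31 mm/h.
Σ(I−φ)·Δt = d  ⇒  (44+41.7+31 − 3φ)·1 = 82.8
φ = (116.7 − 82.8/1) / 3 = 11.30 mm/h.

φ ≈ 11.30 mm/h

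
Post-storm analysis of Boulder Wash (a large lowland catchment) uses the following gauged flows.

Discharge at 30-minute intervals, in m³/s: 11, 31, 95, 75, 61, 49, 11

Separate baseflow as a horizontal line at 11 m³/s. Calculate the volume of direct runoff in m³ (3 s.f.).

Direct-runoff ordinates (Q − Q_b): 0.0, 20.0, 84.0, 64.0, 50.0, 38.0, 0.0 m³/s.
ΣQ_DR = 256.0 m³/s.
With Δt = 0.5 h = 1800 s, V = ΣQ_DR · Δt = 256.0 × 1800 = 4.61 × 10^5 m³.

V ≈ 4.61 × 10^5 m³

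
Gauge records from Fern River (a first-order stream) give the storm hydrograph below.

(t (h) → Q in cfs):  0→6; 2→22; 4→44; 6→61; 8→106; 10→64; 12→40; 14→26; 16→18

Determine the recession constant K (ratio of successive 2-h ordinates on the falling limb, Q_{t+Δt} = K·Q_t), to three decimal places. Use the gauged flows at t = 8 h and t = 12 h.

K ≈ 0.614

Using the recession-limb readings at t = 8 h and t = 12 h: Q falls from 106 to 40 cfs over 2 intervals.
K = (Q₂/Q₁)^(1/2) = (40/106)^(1/2) = 0.614.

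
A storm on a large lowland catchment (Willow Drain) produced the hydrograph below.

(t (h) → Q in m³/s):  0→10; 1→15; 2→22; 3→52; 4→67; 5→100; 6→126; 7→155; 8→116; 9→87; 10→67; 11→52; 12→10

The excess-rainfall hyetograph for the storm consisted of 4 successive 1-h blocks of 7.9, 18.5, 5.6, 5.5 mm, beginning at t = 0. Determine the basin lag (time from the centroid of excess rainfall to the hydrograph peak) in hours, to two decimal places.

Centroid of excess rainfall: t_c = Σ P_i·t̄_i / ΣP_i = 1.7320 h (block centres at 0.5, 1.5, 2.5, 3.5 h).
Hydrograph peak occurs at t = 7 h, so basin lag t_L = 7 − 1.7320 = 5.27 h.

t_L ≈ 5.27 h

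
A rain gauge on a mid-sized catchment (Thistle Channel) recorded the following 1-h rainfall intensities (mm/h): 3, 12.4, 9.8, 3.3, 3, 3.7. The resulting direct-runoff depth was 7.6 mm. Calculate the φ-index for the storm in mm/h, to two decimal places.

φ ≈ 7.30 mm/h

Only the 2 blocks with intensity above φ contribute runoff: 12.4, 9.8 mm/h.
Σ(I−φ)·Δt = d  ⇒  (12.4+9.8 − 2φ)·1 = 7.6
φ = (22.20 − 7.6/1) / 2 = 7.30 mm/h.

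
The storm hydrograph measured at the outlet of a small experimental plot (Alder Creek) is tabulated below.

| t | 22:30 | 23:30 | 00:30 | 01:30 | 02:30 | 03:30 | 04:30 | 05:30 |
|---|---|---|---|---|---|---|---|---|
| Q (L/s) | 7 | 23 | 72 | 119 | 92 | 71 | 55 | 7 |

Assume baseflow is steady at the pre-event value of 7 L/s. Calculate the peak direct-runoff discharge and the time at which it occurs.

Q_p = 112.0 L/s at t = 01:30

Subtracting baseflow gives direct-runoff ordinates: 0.0, 16.0, 65.0, 112.0, 85.0, 64.0, 48.0, 0.0 L/s.
The maximum is 112.0 L/s, occurring at the reading for t = 01:30.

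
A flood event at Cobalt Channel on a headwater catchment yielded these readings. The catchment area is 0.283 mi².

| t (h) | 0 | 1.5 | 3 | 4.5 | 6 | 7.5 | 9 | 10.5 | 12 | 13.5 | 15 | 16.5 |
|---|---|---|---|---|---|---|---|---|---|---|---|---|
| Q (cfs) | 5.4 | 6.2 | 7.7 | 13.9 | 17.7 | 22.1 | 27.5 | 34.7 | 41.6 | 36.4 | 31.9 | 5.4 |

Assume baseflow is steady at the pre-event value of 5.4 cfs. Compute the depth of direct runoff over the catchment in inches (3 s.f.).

d ≈ 1.53 in

Direct runoff: 0.0, 0.8, 2.3, 8.5, 12.3, 16.7, 22.1, 29.3, 36.2, 31.0, 26.5, 0.0 cfs; ΣQ_DR = 185.7 cfs.
V = ΣQ_DR · Δt = 185.7 × 5400 s = 1.003 × 10^6 ft³.
Over A = 0.283 mi², depth = V / A = 1.53 in.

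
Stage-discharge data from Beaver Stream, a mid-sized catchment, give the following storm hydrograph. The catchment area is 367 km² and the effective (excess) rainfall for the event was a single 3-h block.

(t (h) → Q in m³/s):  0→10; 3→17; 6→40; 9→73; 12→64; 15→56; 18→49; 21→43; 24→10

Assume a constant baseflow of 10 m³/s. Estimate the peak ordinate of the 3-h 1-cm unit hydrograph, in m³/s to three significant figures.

U_p ≈ 78.7 m³/s

Direct runoff: 0.0, 7.0, 30.0, 63.0, 54.0, 46.0, 39.0, 33.0, 0.0 m³/s; ΣQ_DR = 272.0 m³/s, peak = 63.0 m³/s.
Runoff depth d = ΣQ_DR·Δt / A = 272.0 × 10800 / (367 km²) = 8.004 mm.
The 1-cm UH is the DRH scaled by (10 mm)/d, so U_p = 63.0 × 10/8.004 = 78.7 m³/s.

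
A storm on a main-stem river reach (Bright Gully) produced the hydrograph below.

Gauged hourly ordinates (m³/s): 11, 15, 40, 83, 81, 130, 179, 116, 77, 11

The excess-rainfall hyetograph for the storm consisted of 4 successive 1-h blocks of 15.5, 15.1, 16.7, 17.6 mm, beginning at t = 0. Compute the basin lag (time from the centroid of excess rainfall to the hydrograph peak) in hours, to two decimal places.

t_L ≈ 3.94 h

Centroid of excess rainfall: t_c = Σ P_i·t̄_i / ΣP_i = 2.0609 h (block centres at 0.5, 1.5, 2.5, 3.5 h).
Hydrograph peak occurs at t = 6 h, so basin lag t_L = 6 − 2.0609 = 3.94 h.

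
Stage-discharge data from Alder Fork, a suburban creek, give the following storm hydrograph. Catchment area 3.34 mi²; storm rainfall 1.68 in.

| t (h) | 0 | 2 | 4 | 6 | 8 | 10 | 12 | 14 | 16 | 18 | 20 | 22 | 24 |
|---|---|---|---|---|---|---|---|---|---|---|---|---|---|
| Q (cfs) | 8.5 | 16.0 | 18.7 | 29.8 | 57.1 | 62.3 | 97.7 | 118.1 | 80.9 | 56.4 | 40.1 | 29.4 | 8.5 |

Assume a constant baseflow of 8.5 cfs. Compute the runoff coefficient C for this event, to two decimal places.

ΣQ_DR = 513.0 cfs; V = ΣQ_DR·Δt = 3.694 × 10^6 ft³.
Runoff depth d = V / A = 0.4760 in.
C = d / P = 0.4760 / 1.68 = 0.28.

C ≈ 0.28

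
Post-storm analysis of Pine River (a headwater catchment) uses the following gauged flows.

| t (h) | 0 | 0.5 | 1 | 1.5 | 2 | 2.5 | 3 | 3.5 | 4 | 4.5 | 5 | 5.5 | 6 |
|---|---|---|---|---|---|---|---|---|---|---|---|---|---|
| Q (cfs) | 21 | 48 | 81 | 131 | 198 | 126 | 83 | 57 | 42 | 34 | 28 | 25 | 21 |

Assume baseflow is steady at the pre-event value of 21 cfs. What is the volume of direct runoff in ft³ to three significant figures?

Direct-runoff ordinates (Q − Q_b): 0.0, 27.0, 60.0, 110.0, 177.0, 105.0, 62.0, 36.0, 21.0, 13.0, 7.0, 4.0, 0.0 cfs.
ΣQ_DR = 622.0 cfs.
With Δt = 0.5 h = 1800 s, V = ΣQ_DR · Δt = 622.0 × 1800 = 1.12 × 10^6 ft³.

V ≈ 1.12 × 10^6 ft³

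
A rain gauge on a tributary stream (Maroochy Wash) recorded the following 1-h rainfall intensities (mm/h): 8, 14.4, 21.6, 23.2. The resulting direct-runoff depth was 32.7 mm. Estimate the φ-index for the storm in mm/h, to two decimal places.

Only the 3 blocks with intensity above φ contribute runoff: 14.4, 21.6, 23.2 mm/h.
Σ(I−φ)·Δt = d  ⇒  (14.4+21.6+23.2 − 3φ)·1 = 32.7
φ = (59.20 − 32.7/1) / 3 = 8.83 mm/h.

φ ≈ 8.83 mm/h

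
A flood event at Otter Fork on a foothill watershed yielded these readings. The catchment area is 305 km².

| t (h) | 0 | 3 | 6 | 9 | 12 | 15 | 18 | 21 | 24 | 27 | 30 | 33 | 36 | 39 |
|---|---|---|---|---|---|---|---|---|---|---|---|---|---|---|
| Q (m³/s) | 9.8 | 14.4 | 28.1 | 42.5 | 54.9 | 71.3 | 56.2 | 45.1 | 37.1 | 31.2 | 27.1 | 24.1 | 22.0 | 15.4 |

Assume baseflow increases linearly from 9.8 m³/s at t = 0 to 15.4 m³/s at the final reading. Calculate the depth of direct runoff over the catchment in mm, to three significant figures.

d ≈ 10.7 mm

Direct runoff: 0.00, 4.17, 17.44, 31.41, 43.38, 59.35, 43.82, 32.28, 23.85, 17.52, 12.99, 9.56, 7.03, 0.00 m³/s; ΣQ_DR = 302.8 m³/s.
V = ΣQ_DR · Δt = 302.8 × 10800 s = 3.270 × 10^6 m³.
Over A = 305 km², depth = V / A = 10.7 mm.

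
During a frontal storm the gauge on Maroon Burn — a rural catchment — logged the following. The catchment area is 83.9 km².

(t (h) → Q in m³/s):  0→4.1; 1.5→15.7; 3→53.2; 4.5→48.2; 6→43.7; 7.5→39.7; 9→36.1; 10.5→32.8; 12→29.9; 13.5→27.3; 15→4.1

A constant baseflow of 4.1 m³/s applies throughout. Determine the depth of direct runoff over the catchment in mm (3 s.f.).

Direct runoff: 0.0, 11.6, 49.1, 44.1, 39.6, 35.6, 32.0, 28.7, 25.8, 23.2, 0.0 m³/s; ΣQ_DR = 289.7 m³/s.
V = ΣQ_DR · Δt = 289.7 × 5400 s = 1.564 × 10^6 m³.
Over A = 83.9 km², depth = V / A = 18.6 mm.

d ≈ 18.6 mm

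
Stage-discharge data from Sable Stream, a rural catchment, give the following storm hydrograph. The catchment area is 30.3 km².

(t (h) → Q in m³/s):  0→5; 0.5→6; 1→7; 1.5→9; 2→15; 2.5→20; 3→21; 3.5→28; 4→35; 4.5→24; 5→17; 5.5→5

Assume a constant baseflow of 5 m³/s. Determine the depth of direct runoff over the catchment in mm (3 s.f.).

Direct runoff: 0.0, 1.0, 2.0, 4.0, 10.0, 15.0, 16.0, 23.0, 30.0, 19.0, 12.0, 0.0 m³/s; ΣQ_DR = 132.0 m³/s.
V = ΣQ_DR · Δt = 132.0 × 1800 s = 2.376 × 10^5 m³.
Over A = 30.3 km², depth = V / A = 7.84 mm.

d ≈ 7.84 mm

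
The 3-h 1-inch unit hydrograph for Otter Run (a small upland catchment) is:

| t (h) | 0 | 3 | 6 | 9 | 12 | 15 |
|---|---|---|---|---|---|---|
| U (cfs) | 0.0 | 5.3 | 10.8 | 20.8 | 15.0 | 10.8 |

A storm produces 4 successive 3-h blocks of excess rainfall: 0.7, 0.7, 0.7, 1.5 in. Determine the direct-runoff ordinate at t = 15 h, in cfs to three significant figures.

Q ≈ 48.8 cfs

By discrete convolution, Q_j = Σ (P_i / 1 in) · U_{j−i}.
At t = 15 h (j=5): Q = (0.7/1)·10.8 + (0.7/1)·15.0 + (0.7/1)·20.8 + (1.5/1)·10.8 = 48.8 cfs.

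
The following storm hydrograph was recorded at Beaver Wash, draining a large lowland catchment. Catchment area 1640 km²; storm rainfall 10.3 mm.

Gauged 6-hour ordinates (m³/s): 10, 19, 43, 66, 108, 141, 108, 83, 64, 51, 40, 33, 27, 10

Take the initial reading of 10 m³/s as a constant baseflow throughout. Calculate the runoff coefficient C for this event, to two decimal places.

ΣQ_DR = 663.0 m³/s; V = ΣQ_DR·Δt = 1.432 × 10^7 m³.
Runoff depth d = V / A = 8.732 mm.
C = d / P = 8.732 / 10.3 = 0.85.

C ≈ 0.85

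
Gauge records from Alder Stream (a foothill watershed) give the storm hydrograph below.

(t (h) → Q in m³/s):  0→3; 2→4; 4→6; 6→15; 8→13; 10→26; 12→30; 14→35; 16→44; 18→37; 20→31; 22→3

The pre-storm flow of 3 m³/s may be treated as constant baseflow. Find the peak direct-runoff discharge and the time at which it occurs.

Q_p = 41.0 m³/s at t = 16 h

Subtracting baseflow gives direct-runoff ordinates: 0.0, 1.0, 3.0, 12.0, 10.0, 23.0, 27.0, 32.0, 41.0, 34.0, 28.0, 0.0 m³/s.
The maximum is 41.0 m³/s, occurring at the reading for t = 16 h.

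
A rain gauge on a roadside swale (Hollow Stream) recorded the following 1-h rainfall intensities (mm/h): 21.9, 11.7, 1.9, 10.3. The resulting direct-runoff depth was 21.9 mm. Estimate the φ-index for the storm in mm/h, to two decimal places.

Only the 3 blocks with intensity above φ contribute runoff: 21.9, 11.7, 10.3 mm/h.
Σ(I−φ)·Δt = d  ⇒  (21.9+11.7+10.3 − 3φ)·1 = 21.9
φ = (43.90 − 21.9/1) / 3 = 7.33 mm/h.

φ ≈ 7.33 mm/h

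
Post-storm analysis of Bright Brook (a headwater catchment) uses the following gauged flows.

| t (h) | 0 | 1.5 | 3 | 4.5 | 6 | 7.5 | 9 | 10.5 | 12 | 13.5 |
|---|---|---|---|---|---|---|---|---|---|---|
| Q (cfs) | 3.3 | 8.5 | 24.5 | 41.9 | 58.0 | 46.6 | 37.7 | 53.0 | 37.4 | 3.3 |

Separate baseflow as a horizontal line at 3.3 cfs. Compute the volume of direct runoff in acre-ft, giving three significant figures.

Direct-runoff ordinates (Q − Q_b): 0.0, 5.2, 21.2, 38.6, 54.7, 43.3, 34.4, 49.7, 34.1, 0.0 cfs.
ΣQ_DR = 281.2 cfs.
With Δt = 1.5 h = 5400 s, V = ΣQ_DR · Δt = 281.2 × 5400 = 1.52 × 10^6 ft³ = 34.9 acre-ft.

V ≈ 34.9 acre-ft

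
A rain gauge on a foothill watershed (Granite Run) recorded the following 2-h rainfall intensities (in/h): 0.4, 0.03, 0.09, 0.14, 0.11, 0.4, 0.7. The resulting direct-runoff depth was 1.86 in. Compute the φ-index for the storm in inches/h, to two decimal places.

Only the 3 blocks with intensity above φ contribute runoff: 0.4, 0.4, 0.7 in/h.
Σ(I−φ)·Δt = d  ⇒  (0.4+0.4+0.7 − 3φ)·2 = 1.86
φ = (1.500 − 1.86/2) / 3 = 0.19 in/h.

φ ≈ 0.19 in/h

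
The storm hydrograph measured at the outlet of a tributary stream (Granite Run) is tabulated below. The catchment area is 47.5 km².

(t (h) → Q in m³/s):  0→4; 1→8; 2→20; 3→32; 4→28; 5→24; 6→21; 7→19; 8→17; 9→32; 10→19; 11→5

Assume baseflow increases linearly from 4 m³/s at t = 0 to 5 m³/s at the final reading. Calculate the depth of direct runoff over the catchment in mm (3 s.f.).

d ≈ 13.3 mm

Direct runoff: 0.00, 3.91, 15.82, 27.73, 23.64, 19.55, 16.45, 14.36, 12.27, 27.18, 14.09, 0.00 m³/s; ΣQ_DR = 175.0 m³/s.
V = ΣQ_DR · Δt = 175.0 × 3600 s = 6.300 × 10^5 m³.
Over A = 47.5 km², depth = V / A = 13.3 mm.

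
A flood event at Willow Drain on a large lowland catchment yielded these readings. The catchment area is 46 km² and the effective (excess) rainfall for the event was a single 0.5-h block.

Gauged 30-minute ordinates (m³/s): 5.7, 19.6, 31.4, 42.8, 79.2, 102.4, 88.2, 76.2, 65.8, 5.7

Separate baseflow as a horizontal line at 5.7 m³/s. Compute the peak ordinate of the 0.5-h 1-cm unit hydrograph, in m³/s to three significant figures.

U_p ≈ 53.7 m³/s

Direct runoff: 0.0, 13.9, 25.7, 37.1, 73.5, 96.7, 82.5, 70.5, 60.1, 0.0 m³/s; ΣQ_DR = 460.0 m³/s, peak = 96.7 m³/s.
Runoff depth d = ΣQ_DR·Δt / A = 460.0 × 1800 / (46 km²) = 18.00 mm.
The 1-cm UH is the DRH scaled by (10 mm)/d, so U_p = 96.7 × 10/18.00 = 53.7 m³/s.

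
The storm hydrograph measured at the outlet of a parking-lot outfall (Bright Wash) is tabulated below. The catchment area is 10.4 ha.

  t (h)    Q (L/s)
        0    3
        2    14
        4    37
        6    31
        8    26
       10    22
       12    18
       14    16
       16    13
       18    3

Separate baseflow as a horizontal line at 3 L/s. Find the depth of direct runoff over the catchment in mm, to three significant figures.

Direct runoff: 0.0, 11.0, 34.0, 28.0, 23.0, 19.0, 15.0, 13.0, 10.0, 0.0 L/s; ΣQ_DR = 153.0 L/s.
V = ΣQ_DR · Δt = 153.0 × 7200 s = 1.102 × 10^6 L.
Over A = 10.4 ha, depth = V / A = 10.6 mm.

d ≈ 10.6 mm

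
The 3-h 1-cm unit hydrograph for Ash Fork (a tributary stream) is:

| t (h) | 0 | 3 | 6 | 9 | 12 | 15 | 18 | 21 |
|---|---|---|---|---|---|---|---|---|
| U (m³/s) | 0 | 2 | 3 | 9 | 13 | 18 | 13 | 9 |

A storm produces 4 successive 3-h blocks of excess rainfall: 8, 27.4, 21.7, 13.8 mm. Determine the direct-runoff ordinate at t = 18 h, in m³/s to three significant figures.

Q ≈ 100 m³/s

By discrete convolution, Q_j = Σ (P_i / 10 mm) · U_{j−i}.
At t = 18 h (j=6): Q = (8/10)·13 + (27.4/10)·18 + (21.7/10)·13 + (13.8/10)·9 = 100 m³/s.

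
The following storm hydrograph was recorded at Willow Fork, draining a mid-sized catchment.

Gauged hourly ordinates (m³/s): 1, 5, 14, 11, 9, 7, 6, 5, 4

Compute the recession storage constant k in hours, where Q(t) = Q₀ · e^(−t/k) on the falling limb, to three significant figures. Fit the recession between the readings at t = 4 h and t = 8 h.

k ≈ 4.93 h

On the falling limb, Q drops from 9 to 4 m³/s between t = 4 h and t = 8 h (Δt = 4 h).
k = −Δt / ln(Q₂/Q₁) = −4 / ln(4/9) = 4.93 h.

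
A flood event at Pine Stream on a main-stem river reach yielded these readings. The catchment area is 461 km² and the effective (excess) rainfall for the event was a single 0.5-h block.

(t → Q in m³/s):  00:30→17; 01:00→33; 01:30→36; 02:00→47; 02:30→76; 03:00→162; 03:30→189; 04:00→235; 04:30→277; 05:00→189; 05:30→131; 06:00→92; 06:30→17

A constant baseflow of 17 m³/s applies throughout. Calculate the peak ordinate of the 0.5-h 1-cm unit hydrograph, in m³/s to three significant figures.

Direct runoff: 0.0, 16.0, 19.0, 30.0, 59.0, 145.0, 172.0, 218.0, 260.0, 172.0, 114.0, 75.0, 0.0 m³/s; ΣQ_DR = 1280 m³/s, peak = 260.0 m³/s.
Runoff depth d = ΣQ_DR·Δt / A = 1280 × 1800 / (461 km²) = 4.998 mm.
The 1-cm UH is the DRH scaled by (10 mm)/d, so U_p = 260.0 × 10/4.998 = 520 m³/s.

U_p ≈ 520 m³/s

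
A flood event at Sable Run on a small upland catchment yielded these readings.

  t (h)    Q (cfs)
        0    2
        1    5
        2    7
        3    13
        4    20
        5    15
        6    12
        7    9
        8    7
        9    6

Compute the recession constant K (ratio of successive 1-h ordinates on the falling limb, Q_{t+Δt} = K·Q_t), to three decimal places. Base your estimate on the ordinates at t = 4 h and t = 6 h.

Using the recession-limb readings at t = 4 h and t = 6 h: Q falls from 20 to 12 cfs over 2 intervals.
K = (Q₂/Q₁)^(1/2) = (12/20)^(1/2) = 0.775.

K ≈ 0.775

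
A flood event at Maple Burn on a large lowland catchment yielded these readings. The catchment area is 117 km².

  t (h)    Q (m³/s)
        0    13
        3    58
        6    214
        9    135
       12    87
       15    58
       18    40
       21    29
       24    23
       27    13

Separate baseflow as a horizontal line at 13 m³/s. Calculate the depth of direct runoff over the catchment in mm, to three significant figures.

d ≈ 49.8 mm

Direct runoff: 0.0, 45.0, 201.0, 122.0, 74.0, 45.0, 27.0, 16.0, 10.0, 0.0 m³/s; ΣQ_DR = 540.0 m³/s.
V = ΣQ_DR · Δt = 540.0 × 10800 s = 5.832 × 10^6 m³.
Over A = 117 km², depth = V / A = 49.8 mm.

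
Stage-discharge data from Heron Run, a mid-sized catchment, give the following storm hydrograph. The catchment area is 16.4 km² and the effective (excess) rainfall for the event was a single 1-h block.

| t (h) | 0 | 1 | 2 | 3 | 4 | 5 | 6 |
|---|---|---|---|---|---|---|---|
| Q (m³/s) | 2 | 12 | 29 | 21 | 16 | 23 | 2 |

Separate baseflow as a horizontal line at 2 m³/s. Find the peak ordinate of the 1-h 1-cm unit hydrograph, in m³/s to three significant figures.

U_p ≈ 13.5 m³/s

Direct runoff: 0.0, 10.0, 27.0, 19.0, 14.0, 21.0, 0.0 m³/s; ΣQ_DR = 91.00 m³/s, peak = 27.0 m³/s.
Runoff depth d = ΣQ_DR·Δt / A = 91.00 × 3600 / (16.4 km²) = 19.98 mm.
The 1-cm UH is the DRH scaled by (10 mm)/d, so U_p = 27.0 × 10/19.98 = 13.5 m³/s.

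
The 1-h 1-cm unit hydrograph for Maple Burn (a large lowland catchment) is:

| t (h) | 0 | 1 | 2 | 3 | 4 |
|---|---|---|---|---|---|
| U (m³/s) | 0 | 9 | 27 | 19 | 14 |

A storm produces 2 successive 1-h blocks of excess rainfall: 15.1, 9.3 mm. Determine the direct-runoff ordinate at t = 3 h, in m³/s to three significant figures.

Q ≈ 53.8 m³/s

By discrete convolution, Q_j = Σ (P_i / 10 mm) · U_{j−i}.
At t = 3 h (j=3): Q = (15.1/10)·19 + (9.3/10)·27 = 53.8 m³/s.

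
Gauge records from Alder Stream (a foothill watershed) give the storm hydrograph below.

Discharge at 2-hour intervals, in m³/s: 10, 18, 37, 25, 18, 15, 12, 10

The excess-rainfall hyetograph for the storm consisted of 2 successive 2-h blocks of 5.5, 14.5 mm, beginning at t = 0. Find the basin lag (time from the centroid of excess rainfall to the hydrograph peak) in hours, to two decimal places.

Centroid of excess rainfall: t_c = Σ P_i·t̄_i / ΣP_i = 2.4500 h (block centres at 1, 3 h).
Hydrograph peak occurs at t = 4 h, so basin lag t_L = 4 − 2.4500 = 1.55 h.

t_L ≈ 1.55 h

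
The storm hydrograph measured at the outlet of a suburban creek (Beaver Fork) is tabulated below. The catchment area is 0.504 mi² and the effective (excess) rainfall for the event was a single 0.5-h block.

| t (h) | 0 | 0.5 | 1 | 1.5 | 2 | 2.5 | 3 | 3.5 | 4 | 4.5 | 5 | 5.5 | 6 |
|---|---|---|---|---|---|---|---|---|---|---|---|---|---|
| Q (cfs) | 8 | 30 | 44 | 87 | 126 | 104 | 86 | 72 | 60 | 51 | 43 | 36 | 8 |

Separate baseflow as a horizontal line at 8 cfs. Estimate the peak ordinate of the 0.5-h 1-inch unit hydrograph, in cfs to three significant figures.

Direct runoff: 0.0, 22.0, 36.0, 79.0, 118.0, 96.0, 78.0, 64.0, 52.0, 43.0, 35.0, 28.0, 0.0 cfs; ΣQ_DR = 651.0 cfs, peak = 118.0 cfs.
Runoff depth d = ΣQ_DR·Δt / A = 651.0 × 1800 / (0.504 mi²) = 1.001 in.
The 1-inch UH is the DRH scaled by (1 in)/d, so U_p = 118.0 × 1/1.001 = 118 cfs.

U_p ≈ 118 cfs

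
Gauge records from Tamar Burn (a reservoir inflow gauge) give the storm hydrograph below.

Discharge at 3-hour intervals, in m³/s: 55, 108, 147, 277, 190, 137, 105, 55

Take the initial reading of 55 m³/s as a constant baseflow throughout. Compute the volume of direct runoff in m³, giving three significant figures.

V ≈ 6.85 × 10^6 m³

Direct-runoff ordinates (Q − Q_b): 0.0, 53.0, 92.0, 222.0, 135.0, 82.0, 50.0, 0.0 m³/s.
ΣQ_DR = 634.0 m³/s.
With Δt = 3 h = 10800 s, V = ΣQ_DR · Δt = 634.0 × 10800 = 6.85 × 10^6 m³.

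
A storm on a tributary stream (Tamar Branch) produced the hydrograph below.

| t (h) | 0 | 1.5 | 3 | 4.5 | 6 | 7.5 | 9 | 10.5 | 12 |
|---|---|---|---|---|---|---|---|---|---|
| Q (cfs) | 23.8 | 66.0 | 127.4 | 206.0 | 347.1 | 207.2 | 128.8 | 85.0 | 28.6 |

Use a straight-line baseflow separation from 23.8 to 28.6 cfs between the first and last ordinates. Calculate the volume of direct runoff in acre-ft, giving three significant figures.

V ≈ 122 acre-ft

Direct-runoff ordinates (Q − Q_b): 0.00, 41.60, 102.40, 180.40, 320.90, 180.40, 101.40, 57.00, 0.00 cfs.
ΣQ_DR = 984.1 cfs.
With Δt = 1.5 h = 5400 s, V = ΣQ_DR · Δt = 984.1 × 5400 = 5.31 × 10^6 ft³ = 122 acre-ft.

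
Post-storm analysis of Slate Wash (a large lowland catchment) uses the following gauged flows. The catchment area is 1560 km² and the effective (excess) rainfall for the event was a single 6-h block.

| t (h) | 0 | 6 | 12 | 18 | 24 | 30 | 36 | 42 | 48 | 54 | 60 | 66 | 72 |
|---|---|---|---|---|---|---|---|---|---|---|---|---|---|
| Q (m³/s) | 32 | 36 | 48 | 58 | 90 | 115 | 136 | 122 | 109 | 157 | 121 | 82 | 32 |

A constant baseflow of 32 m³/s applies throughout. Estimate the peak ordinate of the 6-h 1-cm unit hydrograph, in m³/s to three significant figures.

U_p ≈ 125 m³/s

Direct runoff: 0.0, 4.0, 16.0, 26.0, 58.0, 83.0, 104.0, 90.0, 77.0, 125.0, 89.0, 50.0, 0.0 m³/s; ΣQ_DR = 722.0 m³/s, peak = 125.0 m³/s.
Runoff depth d = ΣQ_DR·Δt / A = 722.0 × 21600 / (1560 km²) = 9.997 mm.
The 1-cm UH is the DRH scaled by (10 mm)/d, so U_p = 125.0 × 10/9.997 = 125 m³/s.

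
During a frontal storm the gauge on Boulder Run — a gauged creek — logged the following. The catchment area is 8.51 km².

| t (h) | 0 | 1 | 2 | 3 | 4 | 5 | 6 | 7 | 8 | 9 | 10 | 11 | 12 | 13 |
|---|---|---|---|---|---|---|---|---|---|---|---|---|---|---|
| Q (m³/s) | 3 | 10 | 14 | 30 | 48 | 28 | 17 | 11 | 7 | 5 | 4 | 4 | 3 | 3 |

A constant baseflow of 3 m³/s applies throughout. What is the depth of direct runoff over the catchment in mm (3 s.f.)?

Direct runoff: 0.0, 7.0, 11.0, 27.0, 45.0, 25.0, 14.0, 8.0, 4.0, 2.0, 1.0, 1.0, 0.0, 0.0 m³/s; ΣQ_DR = 145.0 m³/s.
V = ΣQ_DR · Δt = 145.0 × 3600 s = 5.220 × 10^5 m³.
Over A = 8.51 km², depth = V / A = 61.3 mm.

d ≈ 61.3 mm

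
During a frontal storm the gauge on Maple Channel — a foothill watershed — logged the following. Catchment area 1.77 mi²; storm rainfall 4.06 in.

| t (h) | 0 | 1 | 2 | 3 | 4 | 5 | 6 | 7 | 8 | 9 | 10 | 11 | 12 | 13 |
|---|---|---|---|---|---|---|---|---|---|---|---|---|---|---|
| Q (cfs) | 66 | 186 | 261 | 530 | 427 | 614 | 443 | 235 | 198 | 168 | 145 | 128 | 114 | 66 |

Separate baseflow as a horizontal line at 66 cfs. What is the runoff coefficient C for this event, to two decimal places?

C ≈ 0.57

ΣQ_DR = 2657 cfs; V = ΣQ_DR·Δt = 9.565 × 10^6 ft³.
Runoff depth d = V / A = 2.326 in.
C = d / P = 2.326 / 4.06 = 0.57.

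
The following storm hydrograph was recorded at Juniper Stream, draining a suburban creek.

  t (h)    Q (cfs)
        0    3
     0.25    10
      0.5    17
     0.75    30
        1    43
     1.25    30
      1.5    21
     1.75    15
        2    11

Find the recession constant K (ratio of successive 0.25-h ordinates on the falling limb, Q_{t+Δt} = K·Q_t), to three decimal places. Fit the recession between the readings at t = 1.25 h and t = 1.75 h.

Using the recession-limb readings at t = 1.25 h and t = 1.75 h: Q falls from 30 to 15 cfs over 2 intervals.
K = (Q₂/Q₁)^(1/2) = (15/30)^(1/2) = 0.707.

K ≈ 0.707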